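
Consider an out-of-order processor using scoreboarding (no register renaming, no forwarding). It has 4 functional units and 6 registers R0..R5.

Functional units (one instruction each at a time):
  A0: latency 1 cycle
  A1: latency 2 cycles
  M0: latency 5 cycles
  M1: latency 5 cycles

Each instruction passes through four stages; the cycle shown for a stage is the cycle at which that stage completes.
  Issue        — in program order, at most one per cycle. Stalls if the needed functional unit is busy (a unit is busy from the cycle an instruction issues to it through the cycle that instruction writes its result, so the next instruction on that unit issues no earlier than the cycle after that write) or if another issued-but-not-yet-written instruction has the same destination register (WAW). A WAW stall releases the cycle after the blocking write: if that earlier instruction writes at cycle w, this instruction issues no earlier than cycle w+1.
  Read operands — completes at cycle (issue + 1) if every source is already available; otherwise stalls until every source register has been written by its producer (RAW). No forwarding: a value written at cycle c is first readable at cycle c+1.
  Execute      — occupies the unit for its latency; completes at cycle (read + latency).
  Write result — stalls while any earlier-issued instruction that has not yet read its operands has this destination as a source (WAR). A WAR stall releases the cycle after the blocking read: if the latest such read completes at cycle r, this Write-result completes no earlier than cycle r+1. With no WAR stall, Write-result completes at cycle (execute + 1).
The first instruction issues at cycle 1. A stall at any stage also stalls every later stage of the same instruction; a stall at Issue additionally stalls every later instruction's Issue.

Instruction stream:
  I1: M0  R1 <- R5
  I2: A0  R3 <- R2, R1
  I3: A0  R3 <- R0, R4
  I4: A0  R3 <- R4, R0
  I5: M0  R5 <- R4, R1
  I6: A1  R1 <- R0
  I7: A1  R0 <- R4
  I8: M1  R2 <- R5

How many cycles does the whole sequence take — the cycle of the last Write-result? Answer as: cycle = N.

t=1  I1 issues→M0
t=2  I1 reads · I2 issues→A0
t=7  I1 exec-done
t=8  I1 writes R1
t=9  I2 reads
t=10  I2 exec-done
t=11  I2 writes R3
t=12  I3 issues→A0
t=13  I3 reads
t=14  I3 exec-done
t=15  I3 writes R3
t=16  I4 issues→A0
t=17  I4 reads · I5 issues→M0
t=18  I4 exec-done · I5 reads · I6 issues→A1
t=19  I4 writes R3 · I6 reads
t=21  I6 exec-done
t=22  I6 writes R1
t=23  I5 exec-done · I7 issues→A1
t=24  I5 writes R5 · I7 reads · I8 issues→M1
t=25  I8 reads
t=26  I7 exec-done
t=27  I7 writes R0
t=30  I8 exec-done
t=31  I8 writes R2

cycle = 31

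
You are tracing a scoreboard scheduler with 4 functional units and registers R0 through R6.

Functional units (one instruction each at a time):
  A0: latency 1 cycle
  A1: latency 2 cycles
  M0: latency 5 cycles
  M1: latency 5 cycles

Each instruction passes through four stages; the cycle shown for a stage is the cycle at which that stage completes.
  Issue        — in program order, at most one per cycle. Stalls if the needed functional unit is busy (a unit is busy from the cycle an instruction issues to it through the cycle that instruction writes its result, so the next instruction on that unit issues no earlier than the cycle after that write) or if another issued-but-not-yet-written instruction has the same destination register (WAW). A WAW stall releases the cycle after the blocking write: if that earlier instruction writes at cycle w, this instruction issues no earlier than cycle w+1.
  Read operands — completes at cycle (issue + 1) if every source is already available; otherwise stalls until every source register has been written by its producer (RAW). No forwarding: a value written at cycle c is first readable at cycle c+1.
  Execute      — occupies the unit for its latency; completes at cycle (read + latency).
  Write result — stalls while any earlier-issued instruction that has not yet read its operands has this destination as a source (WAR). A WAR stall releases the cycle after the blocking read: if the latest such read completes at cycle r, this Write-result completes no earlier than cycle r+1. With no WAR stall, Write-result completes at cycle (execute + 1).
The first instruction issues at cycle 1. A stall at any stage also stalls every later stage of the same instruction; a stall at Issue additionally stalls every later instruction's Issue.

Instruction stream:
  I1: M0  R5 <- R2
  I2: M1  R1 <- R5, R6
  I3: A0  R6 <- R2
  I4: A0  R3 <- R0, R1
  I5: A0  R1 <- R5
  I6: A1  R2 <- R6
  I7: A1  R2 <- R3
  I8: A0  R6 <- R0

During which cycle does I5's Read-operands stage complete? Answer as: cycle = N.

cycle = 20

cycle 1: I1 dispatched to M0
cycle 2: I1 operands ready; I2 dispatched to M1
cycle 3: I3 dispatched to A0
cycle 4: I3 operands ready
cycle 5: I3 complete
cycle 7: I1 complete
cycle 8: R5←I1
cycle 9: I2 operands ready
cycle 10: R6←I3
cycle 11: I4 dispatched to A0
cycle 14: I2 complete
cycle 15: R1←I2
cycle 16: I4 operands ready
cycle 17: I4 complete
cycle 18: R3←I4
cycle 19: I5 dispatched to A0
cycle 20: I5 operands ready; I6 dispatched to A1
cycle 21: I5 complete; I6 operands ready
cycle 22: R1←I5
cycle 23: I6 complete
cycle 24: R2←I6
cycle 25: I7 dispatched to A1
cycle 26: I7 operands ready; I8 dispatched to A0
cycle 27: I8 operands ready
cycle 28: I7 complete; I8 complete
cycle 29: R2←I7; R6←I8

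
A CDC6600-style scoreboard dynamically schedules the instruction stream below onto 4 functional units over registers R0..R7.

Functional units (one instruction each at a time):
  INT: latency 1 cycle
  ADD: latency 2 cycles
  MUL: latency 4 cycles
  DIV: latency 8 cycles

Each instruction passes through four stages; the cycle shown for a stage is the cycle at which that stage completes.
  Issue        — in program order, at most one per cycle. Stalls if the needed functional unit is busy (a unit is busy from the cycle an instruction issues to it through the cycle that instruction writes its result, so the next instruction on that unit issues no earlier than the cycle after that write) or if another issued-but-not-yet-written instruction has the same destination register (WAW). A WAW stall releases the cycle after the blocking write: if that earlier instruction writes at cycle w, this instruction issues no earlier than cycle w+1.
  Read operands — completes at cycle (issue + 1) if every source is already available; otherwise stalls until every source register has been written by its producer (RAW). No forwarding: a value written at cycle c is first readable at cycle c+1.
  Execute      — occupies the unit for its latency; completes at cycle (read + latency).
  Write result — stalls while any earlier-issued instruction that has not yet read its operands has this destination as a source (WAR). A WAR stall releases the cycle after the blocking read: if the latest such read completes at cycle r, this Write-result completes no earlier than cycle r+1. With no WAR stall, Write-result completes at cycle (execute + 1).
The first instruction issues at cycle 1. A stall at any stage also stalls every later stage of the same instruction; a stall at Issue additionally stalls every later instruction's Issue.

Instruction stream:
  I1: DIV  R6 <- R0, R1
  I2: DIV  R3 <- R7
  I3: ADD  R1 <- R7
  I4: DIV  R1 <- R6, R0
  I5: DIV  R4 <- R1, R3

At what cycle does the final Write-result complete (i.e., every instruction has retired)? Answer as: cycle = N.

cycle = 44

c1: I1 issues→DIV
c2: I1 reads
c10: I1 exec-done
c11: I1 writes R6
c12: I2 issues→DIV
c13: I2 reads; I3 issues→ADD
c14: I3 reads
c16: I3 exec-done
c17: I3 writes R1
c21: I2 exec-done
c22: I2 writes R3
c23: I4 issues→DIV
c24: I4 reads
c32: I4 exec-done
c33: I4 writes R1
c34: I5 issues→DIV
c35: I5 reads
c43: I5 exec-done
c44: I5 writes R4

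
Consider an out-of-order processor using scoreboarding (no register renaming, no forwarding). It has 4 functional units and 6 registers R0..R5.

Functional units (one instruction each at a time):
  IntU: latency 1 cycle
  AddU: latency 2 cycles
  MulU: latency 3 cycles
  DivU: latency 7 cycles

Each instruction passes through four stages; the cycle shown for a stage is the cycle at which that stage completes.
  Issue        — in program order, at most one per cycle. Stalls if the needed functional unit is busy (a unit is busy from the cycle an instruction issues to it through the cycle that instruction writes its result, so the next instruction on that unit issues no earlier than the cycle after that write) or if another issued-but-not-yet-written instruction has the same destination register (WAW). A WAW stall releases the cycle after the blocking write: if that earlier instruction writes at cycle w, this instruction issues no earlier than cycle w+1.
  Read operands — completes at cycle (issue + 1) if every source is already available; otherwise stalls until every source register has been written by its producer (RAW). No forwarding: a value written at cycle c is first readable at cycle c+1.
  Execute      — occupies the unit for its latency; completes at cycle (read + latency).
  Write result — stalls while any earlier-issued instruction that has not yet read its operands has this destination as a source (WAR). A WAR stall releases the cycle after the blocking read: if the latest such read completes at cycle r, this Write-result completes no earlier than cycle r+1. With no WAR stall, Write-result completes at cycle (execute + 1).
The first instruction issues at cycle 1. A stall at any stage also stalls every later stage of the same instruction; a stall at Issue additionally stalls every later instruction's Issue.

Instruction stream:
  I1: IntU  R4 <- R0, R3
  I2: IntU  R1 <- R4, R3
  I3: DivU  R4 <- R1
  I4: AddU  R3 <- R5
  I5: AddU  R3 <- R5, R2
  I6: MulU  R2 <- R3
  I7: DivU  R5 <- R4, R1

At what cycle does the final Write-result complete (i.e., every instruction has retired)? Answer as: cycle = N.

c1: issue I1 (IntU)
c2: I1 read-ops
c3: I1 finished on IntU
c4: I1→R4
c5: issue I2 (IntU)
c6: I2 read-ops · issue I3 (DivU)
c7: I2 finished on IntU · issue I4 (AddU)
c8: I2→R1 · I4 read-ops
c9: I3 read-ops
c10: I4 finished on AddU
c11: I4→R3
c12: issue I5 (AddU)
c13: I5 read-ops · issue I6 (MulU)
c15: I5 finished on AddU
c16: I3 finished on DivU · I5→R3
c17: I3→R4 · I6 read-ops
c18: issue I7 (DivU)
c19: I7 read-ops
c20: I6 finished on MulU
c21: I6→R2
c26: I7 finished on DivU
c27: I7→R5

cycle = 27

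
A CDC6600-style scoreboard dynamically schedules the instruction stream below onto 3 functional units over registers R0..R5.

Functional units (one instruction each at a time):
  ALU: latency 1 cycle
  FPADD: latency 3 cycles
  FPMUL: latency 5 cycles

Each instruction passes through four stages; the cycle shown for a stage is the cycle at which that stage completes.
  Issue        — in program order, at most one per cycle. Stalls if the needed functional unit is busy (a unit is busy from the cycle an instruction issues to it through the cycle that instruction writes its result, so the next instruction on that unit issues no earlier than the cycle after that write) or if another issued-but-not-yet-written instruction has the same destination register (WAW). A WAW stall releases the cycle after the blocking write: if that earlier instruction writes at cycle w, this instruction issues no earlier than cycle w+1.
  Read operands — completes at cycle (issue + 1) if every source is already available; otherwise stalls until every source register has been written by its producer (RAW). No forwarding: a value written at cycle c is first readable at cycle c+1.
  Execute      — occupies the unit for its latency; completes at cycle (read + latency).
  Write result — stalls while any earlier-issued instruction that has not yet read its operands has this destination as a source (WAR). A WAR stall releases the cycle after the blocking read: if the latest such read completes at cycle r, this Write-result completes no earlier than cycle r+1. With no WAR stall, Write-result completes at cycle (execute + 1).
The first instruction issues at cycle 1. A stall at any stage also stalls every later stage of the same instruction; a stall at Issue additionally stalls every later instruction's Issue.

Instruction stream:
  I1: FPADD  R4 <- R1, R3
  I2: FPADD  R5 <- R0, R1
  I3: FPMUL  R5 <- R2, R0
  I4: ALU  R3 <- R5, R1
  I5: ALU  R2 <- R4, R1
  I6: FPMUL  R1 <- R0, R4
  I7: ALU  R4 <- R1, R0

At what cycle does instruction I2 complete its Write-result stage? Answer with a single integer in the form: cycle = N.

c1: issue I1 (FPADD)
c2: I1 read-ops
c5: I1 finished on FPADD
c6: I1→R4
c7: issue I2 (FPADD)
c8: I2 read-ops
c11: I2 finished on FPADD
c12: I2→R5
c13: issue I3 (FPMUL)
c14: I3 read-ops, issue I4 (ALU)
c19: I3 finished on FPMUL
c20: I3→R5
c21: I4 read-ops
c22: I4 finished on ALU
c23: I4→R3
c24: issue I5 (ALU)
c25: I5 read-ops, issue I6 (FPMUL)
c26: I5 finished on ALU, I6 read-ops
c27: I5→R2
c28: issue I7 (ALU)
c31: I6 finished on FPMUL
c32: I6→R1
c33: I7 read-ops
c34: I7 finished on ALU
c35: I7→R4

cycle = 12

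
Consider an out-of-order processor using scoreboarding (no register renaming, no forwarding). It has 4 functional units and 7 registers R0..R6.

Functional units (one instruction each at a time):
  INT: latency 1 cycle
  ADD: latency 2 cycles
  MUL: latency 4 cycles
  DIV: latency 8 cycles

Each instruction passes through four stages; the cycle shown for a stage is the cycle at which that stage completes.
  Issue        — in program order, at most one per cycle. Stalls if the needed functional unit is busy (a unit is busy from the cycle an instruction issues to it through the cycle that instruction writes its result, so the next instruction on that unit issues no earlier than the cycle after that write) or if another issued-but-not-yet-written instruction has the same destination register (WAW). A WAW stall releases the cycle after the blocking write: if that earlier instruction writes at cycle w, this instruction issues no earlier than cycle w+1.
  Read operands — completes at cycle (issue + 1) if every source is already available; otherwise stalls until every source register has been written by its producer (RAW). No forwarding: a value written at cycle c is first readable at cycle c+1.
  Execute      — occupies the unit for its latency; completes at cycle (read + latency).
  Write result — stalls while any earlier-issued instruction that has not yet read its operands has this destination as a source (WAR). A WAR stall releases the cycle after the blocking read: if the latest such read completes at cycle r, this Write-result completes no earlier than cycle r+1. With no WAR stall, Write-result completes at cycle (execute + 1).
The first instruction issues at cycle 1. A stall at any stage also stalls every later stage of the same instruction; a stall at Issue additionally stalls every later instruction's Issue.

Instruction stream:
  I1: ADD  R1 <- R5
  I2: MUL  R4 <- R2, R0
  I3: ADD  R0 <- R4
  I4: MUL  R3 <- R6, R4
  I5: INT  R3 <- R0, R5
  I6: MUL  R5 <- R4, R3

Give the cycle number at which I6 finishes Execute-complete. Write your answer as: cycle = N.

cycle = 24

  I1 | 1 | 2 | 4 | 5
  I2 | 2 | 3 | 7 | 8
  I3 | 6 | 9 | 11 | 12   struct: ADD busy until I1 writes@5 · RAW R4: wait I2 write@8
  I4 | 9 | 10 | 14 | 15   struct: MUL busy until I2 writes@8
  I5 | 16 | 17 | 18 | 19   WAW R3: wait I4 write@15
  I6 | 17 | 20 | 24 | 25   RAW R3: wait I5 write@19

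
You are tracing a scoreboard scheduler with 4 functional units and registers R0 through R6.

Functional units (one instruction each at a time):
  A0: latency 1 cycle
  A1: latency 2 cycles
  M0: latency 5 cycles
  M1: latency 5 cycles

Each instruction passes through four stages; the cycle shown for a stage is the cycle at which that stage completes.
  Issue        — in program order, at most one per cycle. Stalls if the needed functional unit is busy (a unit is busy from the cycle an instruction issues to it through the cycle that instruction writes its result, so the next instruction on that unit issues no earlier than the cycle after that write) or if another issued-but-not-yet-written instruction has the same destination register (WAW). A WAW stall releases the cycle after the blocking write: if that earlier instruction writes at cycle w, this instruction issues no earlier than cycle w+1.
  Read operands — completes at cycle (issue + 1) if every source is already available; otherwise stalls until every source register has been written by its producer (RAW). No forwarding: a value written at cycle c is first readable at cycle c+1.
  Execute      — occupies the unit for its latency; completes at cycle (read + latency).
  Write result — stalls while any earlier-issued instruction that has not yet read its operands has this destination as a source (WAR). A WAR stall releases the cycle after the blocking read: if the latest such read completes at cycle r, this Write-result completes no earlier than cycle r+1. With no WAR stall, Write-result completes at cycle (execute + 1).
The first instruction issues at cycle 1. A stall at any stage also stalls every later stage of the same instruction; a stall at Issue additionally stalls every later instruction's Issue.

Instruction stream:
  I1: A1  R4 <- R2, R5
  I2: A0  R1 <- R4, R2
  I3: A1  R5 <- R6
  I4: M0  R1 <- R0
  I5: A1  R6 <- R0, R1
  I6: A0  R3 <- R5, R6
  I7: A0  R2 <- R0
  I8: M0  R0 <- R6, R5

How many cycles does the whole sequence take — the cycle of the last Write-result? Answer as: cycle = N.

[1] issue I1 (A1)
[2] I1 read-ops, issue I2 (A0)
[4] I1 finished on A1
[5] I1→R4
[6] I2 read-ops, issue I3 (A1)
[7] I2 finished on A0, I3 read-ops
[8] I2→R1
[9] I3 finished on A1, issue I4 (M0)
[10] I3→R5, I4 read-ops
[11] issue I5 (A1)
[12] issue I6 (A0)
[15] I4 finished on M0
[16] I4→R1
[17] I5 read-ops
[19] I5 finished on A1
[20] I5→R6
[21] I6 read-ops
[22] I6 finished on A0
[23] I6→R3
[24] issue I7 (A0)
[25] I7 read-ops, issue I8 (M0)
[26] I7 finished on A0, I8 read-ops
[27] I7→R2
[31] I8 finished on M0
[32] I8→R0

cycle = 32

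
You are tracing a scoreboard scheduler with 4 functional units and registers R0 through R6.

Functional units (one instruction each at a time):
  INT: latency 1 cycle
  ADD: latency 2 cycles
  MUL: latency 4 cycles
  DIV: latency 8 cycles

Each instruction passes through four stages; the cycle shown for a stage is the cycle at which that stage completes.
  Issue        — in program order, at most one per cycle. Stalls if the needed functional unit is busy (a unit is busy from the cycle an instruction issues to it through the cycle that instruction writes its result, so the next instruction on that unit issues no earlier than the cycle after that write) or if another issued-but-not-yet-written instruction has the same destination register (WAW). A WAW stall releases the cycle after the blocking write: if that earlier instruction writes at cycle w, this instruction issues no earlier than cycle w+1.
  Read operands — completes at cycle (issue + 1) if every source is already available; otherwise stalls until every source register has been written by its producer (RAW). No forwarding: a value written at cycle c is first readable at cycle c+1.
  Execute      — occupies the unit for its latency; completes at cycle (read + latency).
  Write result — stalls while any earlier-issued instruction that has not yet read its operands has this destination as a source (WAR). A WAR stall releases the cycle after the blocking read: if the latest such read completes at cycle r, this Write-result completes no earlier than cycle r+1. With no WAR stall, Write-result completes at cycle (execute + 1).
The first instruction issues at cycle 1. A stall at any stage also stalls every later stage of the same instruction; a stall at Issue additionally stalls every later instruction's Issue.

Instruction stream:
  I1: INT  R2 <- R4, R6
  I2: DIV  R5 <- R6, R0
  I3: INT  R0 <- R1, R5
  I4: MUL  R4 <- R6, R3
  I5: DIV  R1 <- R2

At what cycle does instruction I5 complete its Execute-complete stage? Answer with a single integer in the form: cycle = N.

cycle = 22

cycle 1: I1 issues→INT
cycle 2: I1 reads, I2 issues→DIV
cycle 3: I1 exec-done, I2 reads
cycle 4: I1 writes R2
cycle 5: I3 issues→INT
cycle 6: I4 issues→MUL
cycle 7: I4 reads
cycle 11: I2 exec-done, I4 exec-done
cycle 12: I2 writes R5, I4 writes R4
cycle 13: I3 reads, I5 issues→DIV
cycle 14: I3 exec-done, I5 reads
cycle 15: I3 writes R0
cycle 22: I5 exec-done
cycle 23: I5 writes R1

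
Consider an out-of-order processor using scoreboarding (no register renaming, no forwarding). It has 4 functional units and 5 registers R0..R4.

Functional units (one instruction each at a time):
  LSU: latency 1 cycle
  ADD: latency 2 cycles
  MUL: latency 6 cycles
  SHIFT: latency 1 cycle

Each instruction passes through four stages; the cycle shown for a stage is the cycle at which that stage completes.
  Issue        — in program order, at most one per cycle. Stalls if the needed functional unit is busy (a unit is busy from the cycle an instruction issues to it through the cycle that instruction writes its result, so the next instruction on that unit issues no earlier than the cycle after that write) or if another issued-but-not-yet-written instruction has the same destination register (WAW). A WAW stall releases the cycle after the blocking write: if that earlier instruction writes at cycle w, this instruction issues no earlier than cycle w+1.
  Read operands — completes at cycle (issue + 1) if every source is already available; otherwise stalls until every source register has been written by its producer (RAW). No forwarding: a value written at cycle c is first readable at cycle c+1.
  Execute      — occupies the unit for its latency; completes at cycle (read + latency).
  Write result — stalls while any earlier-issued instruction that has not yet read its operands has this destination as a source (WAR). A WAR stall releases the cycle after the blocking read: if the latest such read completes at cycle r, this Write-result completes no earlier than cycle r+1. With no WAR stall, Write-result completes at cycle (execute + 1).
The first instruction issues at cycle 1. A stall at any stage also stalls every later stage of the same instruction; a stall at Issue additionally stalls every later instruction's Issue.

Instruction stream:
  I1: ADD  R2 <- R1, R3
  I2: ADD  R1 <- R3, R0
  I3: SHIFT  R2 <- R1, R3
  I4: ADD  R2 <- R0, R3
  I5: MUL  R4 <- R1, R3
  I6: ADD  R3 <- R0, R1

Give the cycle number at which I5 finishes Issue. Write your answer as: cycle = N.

c1: issue I1 (ADD)
c2: I1 read-ops
c4: I1 finished on ADD
c5: I1→R2
c6: issue I2 (ADD)
c7: I2 read-ops | issue I3 (SHIFT)
c9: I2 finished on ADD
c10: I2→R1
c11: I3 read-ops
c12: I3 finished on SHIFT
c13: I3→R2
c14: issue I4 (ADD)
c15: I4 read-ops | issue I5 (MUL)
c16: I5 read-ops
c17: I4 finished on ADD
c18: I4→R2
c19: issue I6 (ADD)
c20: I6 read-ops
c22: I5 finished on MUL | I6 finished on ADD
c23: I5→R4 | I6→R3

cycle = 15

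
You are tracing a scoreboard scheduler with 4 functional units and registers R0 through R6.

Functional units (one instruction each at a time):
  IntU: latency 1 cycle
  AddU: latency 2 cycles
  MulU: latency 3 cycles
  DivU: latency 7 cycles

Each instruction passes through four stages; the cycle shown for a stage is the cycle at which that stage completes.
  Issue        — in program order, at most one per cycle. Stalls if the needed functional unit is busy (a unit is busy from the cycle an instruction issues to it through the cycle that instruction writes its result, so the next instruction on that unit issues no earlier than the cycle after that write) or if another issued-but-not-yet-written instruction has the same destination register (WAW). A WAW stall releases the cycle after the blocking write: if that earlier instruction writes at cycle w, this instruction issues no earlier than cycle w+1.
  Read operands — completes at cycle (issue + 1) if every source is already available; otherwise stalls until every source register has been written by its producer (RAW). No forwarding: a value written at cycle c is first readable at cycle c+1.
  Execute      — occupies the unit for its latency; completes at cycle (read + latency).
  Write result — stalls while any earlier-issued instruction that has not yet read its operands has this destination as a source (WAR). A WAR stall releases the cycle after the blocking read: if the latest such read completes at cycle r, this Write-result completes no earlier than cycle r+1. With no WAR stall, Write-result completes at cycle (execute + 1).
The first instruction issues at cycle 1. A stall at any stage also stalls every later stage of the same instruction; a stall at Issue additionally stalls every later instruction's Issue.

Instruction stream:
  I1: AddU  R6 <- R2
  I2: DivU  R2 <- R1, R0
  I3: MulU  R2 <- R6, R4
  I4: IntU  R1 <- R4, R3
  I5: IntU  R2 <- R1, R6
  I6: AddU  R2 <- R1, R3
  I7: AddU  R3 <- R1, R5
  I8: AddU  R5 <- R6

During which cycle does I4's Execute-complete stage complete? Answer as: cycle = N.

cycle = 15

[I1] 1/2/4/5
[I2] 2/3/10/11
[I3] 12/13/16/17  (WAW R2: wait I2 write@11)
[I4] 13/14/15/16
[I5] 18/19/20/21  (WAW R2: wait I3 write@17)
[I6] 22/23/25/26  (WAW R2: wait I5 write@21)
[I7] 27/28/30/31  (struct: AddU busy until I6 writes@26)
[I8] 32/33/35/36  (struct: AddU busy until I7 writes@31)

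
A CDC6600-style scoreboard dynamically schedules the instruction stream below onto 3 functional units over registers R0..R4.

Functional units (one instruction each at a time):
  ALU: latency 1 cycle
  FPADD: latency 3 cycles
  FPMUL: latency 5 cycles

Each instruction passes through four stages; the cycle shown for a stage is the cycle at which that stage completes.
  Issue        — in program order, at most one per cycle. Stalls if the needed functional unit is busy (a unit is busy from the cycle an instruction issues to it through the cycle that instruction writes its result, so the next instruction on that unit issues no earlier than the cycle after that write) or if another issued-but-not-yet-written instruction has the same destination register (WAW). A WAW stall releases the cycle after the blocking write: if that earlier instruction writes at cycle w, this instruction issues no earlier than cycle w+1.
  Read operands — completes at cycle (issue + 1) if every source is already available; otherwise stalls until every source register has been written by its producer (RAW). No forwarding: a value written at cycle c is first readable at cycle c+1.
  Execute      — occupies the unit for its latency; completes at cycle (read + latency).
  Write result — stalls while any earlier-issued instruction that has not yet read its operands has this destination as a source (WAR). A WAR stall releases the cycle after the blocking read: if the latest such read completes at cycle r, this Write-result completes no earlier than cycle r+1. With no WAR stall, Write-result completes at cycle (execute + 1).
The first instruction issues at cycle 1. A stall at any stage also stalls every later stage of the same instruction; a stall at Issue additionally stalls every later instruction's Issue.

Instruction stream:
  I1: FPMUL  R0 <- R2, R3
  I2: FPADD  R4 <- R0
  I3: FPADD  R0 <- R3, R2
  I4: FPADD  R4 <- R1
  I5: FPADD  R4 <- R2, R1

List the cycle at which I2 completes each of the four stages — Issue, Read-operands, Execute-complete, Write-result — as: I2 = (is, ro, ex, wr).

c1: I1→FPMUL
c2: I1 RO · I2→FPADD
c7: I1 EX
c8: I1 WR R0
c9: I2 RO
c12: I2 EX
c13: I2 WR R4
c14: I3→FPADD
c15: I3 RO
c18: I3 EX
c19: I3 WR R0
c20: I4→FPADD
c21: I4 RO
c24: I4 EX
c25: I4 WR R4
c26: I5→FPADD
c27: I5 RO
c30: I5 EX
c31: I5 WR R4

I2 = (2, 9, 12, 13)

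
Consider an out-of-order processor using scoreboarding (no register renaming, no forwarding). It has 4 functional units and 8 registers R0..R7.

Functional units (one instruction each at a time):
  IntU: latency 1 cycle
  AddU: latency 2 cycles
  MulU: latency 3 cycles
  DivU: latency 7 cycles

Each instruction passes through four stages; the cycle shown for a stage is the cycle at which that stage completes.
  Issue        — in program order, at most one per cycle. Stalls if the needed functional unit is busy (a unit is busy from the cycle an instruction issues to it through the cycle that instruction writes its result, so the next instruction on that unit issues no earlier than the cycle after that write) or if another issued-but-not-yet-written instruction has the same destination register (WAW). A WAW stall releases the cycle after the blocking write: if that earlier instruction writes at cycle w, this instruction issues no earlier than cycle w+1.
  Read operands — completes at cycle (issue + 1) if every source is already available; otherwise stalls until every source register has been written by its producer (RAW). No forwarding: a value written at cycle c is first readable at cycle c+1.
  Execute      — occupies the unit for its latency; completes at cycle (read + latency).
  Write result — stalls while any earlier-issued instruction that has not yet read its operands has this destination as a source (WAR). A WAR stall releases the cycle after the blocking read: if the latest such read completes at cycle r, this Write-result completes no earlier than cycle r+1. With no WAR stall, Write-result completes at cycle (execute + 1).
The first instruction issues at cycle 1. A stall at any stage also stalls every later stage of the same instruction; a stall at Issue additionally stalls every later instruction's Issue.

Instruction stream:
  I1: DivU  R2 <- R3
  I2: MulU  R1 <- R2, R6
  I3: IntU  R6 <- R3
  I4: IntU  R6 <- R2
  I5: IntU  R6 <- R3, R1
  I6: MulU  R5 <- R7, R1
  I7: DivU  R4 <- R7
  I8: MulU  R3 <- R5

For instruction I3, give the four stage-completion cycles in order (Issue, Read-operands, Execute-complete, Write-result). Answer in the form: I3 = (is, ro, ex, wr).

I3 = (3, 4, 5, 12)

t=1  issue I1 (DivU)
t=2  I1 read-ops · issue I2 (MulU)
t=3  issue I3 (IntU)
t=4  I3 read-ops
t=5  I3 finished on IntU
t=9  I1 finished on DivU
t=10  I1→R2
t=11  I2 read-ops
t=12  I3→R6
t=13  issue I4 (IntU)
t=14  I2 finished on MulU · I4 read-ops
t=15  I2→R1 · I4 finished on IntU
t=16  I4→R6
t=17  issue I5 (IntU)
t=18  I5 read-ops · issue I6 (MulU)
t=19  I5 finished on IntU · I6 read-ops · issue I7 (DivU)
t=20  I5→R6 · I7 read-ops
t=22  I6 finished on MulU
t=23  I6→R5
t=24  issue I8 (MulU)
t=25  I8 read-ops
t=27  I7 finished on DivU
t=28  I7→R4 · I8 finished on MulU
t=29  I8→R3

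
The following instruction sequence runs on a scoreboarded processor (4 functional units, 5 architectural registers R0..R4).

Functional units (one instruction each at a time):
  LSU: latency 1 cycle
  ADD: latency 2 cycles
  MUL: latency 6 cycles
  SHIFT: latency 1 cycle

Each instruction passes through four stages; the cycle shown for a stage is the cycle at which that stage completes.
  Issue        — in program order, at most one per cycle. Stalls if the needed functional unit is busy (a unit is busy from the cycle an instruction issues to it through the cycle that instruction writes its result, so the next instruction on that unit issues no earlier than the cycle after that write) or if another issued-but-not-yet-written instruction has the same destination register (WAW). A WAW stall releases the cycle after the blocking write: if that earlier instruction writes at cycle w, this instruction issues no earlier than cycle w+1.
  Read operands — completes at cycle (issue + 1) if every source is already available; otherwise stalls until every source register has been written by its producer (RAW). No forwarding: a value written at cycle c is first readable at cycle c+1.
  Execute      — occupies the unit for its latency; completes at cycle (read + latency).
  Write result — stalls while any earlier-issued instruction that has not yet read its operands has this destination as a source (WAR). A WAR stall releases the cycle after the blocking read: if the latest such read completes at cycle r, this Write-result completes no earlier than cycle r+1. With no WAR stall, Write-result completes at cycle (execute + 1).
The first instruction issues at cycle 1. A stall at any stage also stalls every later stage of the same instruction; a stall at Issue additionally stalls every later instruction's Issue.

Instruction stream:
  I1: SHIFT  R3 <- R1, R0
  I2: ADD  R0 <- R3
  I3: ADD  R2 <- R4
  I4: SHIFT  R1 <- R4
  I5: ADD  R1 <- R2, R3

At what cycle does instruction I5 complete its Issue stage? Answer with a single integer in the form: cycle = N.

cycle = 14

I1: IS=1 RO=2 EX=3 WR=4
I2: IS=2 RO=5 EX=7 WR=8  [RAW R3: wait I1 write@4]
I3: IS=9 RO=10 EX=12 WR=13  [struct: ADD busy until I2 writes@8]
I4: IS=10 RO=11 EX=12 WR=13
I5: IS=14 RO=15 EX=17 WR=18  [WAW R1: wait I4 write@13]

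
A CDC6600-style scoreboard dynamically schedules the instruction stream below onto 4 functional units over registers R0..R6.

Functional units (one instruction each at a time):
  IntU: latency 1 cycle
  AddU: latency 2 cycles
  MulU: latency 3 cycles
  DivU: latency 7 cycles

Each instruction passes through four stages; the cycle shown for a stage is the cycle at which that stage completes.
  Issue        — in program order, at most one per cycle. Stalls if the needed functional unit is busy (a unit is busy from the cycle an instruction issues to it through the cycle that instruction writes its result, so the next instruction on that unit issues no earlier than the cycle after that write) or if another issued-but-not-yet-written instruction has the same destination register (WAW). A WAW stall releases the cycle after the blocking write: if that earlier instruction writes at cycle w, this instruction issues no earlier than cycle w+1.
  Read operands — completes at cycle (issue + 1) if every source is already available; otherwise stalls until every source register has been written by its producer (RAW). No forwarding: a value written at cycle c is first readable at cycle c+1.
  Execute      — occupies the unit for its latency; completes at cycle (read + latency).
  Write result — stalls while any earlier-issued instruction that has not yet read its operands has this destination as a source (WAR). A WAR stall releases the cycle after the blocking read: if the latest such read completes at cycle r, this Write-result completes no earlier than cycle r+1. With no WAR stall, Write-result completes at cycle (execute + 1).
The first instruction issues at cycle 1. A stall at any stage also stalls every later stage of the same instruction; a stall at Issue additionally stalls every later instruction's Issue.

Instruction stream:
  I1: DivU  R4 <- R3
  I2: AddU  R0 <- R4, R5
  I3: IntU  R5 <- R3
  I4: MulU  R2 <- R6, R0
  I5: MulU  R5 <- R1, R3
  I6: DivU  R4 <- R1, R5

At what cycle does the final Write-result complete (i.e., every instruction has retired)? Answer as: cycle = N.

t=1  I1→DivU
t=2  I1 RO | I2→AddU
t=3  I3→IntU
t=4  I3 RO | I4→MulU
t=5  I3 EX
t=9  I1 EX
t=10  I1 WR R4
t=11  I2 RO
t=12  I3 WR R5
t=13  I2 EX
t=14  I2 WR R0
t=15  I4 RO
t=18  I4 EX
t=19  I4 WR R2
t=20  I5→MulU
t=21  I5 RO | I6→DivU
t=24  I5 EX
t=25  I5 WR R5
t=26  I6 RO
t=33  I6 EX
t=34  I6 WR R4

cycle = 34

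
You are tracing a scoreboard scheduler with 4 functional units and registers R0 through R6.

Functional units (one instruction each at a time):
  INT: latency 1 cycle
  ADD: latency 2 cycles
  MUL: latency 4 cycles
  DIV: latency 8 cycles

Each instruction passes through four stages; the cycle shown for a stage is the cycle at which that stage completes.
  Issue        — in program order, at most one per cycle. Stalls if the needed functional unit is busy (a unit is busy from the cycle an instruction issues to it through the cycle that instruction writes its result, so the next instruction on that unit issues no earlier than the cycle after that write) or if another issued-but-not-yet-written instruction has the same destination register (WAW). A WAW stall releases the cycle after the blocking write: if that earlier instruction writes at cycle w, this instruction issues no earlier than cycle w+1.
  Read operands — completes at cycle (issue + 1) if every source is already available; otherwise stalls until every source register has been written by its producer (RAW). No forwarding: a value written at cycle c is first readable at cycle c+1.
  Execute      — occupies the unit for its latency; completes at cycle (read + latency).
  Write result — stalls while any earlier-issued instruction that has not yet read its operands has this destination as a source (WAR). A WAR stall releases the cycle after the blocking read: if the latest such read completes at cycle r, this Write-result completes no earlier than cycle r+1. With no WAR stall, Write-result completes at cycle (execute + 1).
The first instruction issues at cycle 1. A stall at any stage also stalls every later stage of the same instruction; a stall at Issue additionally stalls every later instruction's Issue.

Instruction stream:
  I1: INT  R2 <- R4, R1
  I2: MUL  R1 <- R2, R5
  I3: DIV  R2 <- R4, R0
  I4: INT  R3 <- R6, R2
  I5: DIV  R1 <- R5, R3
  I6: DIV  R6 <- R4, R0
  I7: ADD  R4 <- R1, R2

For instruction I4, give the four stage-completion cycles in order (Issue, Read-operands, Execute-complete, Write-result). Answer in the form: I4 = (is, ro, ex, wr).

I4 = (6, 16, 17, 18)

t=1  issue I1 (INT)
t=2  I1 read-ops | issue I2 (MUL)
t=3  I1 finished on INT
t=4  I1→R2
t=5  I2 read-ops | issue I3 (DIV)
t=6  I3 read-ops | issue I4 (INT)
t=9  I2 finished on MUL
t=10  I2→R1
t=14  I3 finished on DIV
t=15  I3→R2
t=16  I4 read-ops | issue I5 (DIV)
t=17  I4 finished on INT
t=18  I4→R3
t=19  I5 read-ops
t=27  I5 finished on DIV
t=28  I5→R1
t=29  issue I6 (DIV)
t=30  I6 read-ops | issue I7 (ADD)
t=31  I7 read-ops
t=33  I7 finished on ADD
t=34  I7→R4
t=38  I6 finished on DIV
t=39  I6→R6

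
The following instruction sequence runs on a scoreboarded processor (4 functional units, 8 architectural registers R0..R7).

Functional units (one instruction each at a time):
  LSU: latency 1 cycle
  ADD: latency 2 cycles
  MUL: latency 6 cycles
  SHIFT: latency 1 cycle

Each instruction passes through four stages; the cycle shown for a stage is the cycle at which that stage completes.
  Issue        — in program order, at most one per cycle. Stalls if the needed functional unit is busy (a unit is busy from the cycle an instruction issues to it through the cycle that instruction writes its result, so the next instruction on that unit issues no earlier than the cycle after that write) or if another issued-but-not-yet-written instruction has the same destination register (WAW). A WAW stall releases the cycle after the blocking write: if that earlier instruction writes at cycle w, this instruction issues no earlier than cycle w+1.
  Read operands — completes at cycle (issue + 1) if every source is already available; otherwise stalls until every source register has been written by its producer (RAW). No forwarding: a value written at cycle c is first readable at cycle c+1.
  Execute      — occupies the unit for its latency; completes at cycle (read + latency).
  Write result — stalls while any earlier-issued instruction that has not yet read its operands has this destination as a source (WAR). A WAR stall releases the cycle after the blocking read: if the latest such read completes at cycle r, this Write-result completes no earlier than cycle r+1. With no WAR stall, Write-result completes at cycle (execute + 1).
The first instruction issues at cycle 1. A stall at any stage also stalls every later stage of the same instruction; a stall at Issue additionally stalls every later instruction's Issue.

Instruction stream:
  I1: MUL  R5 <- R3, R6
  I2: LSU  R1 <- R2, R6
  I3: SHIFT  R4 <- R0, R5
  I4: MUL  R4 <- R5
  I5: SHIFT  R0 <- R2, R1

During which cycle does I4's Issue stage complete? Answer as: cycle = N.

I1 -> (1, 2, 8, 9)
I2 -> (2, 3, 4, 5)
I3 -> (3, 10, 11, 12)  // RAW R5: wait I1 write@9
I4 -> (13, 14, 20, 21)  // WAW R4: wait I3 write@12
I5 -> (14, 15, 16, 17)

cycle = 13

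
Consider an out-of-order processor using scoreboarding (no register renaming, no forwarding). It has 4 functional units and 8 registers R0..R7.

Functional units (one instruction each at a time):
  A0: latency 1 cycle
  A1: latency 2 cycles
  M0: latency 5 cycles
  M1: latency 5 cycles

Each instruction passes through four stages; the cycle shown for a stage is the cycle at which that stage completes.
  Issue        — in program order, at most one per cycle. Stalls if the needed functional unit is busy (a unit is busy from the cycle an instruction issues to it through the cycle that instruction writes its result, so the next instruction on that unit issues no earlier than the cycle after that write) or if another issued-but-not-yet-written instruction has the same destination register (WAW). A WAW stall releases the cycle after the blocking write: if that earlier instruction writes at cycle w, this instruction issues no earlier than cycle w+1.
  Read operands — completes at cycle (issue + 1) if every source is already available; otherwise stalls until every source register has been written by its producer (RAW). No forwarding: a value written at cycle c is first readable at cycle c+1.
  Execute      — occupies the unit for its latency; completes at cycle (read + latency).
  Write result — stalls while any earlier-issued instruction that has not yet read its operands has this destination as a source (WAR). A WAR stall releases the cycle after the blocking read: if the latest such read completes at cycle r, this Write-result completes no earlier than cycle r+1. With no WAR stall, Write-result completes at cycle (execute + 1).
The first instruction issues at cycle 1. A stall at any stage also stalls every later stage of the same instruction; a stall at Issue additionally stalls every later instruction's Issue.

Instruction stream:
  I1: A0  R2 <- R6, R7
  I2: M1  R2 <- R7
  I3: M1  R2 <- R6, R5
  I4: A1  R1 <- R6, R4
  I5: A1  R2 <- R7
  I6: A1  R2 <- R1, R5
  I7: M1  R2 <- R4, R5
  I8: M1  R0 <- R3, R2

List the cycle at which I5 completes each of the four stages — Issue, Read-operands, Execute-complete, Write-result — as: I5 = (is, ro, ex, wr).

I5 = (21, 22, 24, 25)

c1: I1 dispatched to A0
c2: I1 operands ready
c3: I1 complete
c4: R2←I1
c5: I2 dispatched to M1
c6: I2 operands ready
c11: I2 complete
c12: R2←I2
c13: I3 dispatched to M1
c14: I3 operands ready · I4 dispatched to A1
c15: I4 operands ready
c17: I4 complete
c18: R1←I4
c19: I3 complete
c20: R2←I3
c21: I5 dispatched to A1
c22: I5 operands ready
c24: I5 complete
c25: R2←I5
c26: I6 dispatched to A1
c27: I6 operands ready
c29: I6 complete
c30: R2←I6
c31: I7 dispatched to M1
c32: I7 operands ready
c37: I7 complete
c38: R2←I7
c39: I8 dispatched to M1
c40: I8 operands ready
c45: I8 complete
c46: R0←I8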